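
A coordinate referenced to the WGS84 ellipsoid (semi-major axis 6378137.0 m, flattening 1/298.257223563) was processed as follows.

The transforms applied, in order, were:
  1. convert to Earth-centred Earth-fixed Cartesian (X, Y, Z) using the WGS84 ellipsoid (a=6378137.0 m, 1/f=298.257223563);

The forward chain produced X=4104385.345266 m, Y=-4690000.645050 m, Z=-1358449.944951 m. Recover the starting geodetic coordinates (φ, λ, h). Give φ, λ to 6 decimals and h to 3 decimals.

start: X=4104385.3453, Y=-4690000.6451, Z=-1358449.9450 m
→ geod (Bowring, a=6378137.000): φ=-12.37661700°, λ=-48.80968300°, h=1510.7470 m

φ=-12.376617°, λ=-48.809683°, h=1510.747 m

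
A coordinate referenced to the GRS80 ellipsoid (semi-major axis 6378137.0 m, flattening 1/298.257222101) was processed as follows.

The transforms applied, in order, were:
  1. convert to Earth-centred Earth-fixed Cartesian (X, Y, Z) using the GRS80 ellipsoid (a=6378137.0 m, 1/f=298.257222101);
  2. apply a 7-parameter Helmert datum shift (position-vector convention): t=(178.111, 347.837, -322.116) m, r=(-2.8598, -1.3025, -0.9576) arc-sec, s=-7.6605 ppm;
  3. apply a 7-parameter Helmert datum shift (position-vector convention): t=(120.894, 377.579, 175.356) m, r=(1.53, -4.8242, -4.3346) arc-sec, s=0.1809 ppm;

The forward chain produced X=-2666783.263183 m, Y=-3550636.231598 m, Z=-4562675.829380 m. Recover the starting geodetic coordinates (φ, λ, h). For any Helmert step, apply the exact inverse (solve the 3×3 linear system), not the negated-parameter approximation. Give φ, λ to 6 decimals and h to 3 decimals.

start: X=-2666783.2632, Y=-3550636.2316, Z=-4562675.8294 m
→ Helmert⁻¹: X=-2666935.7649, Y=-3551103.0581, Z=-4562761.6438
→ Helmert⁻¹: X=-2667146.6305, Y=-3551427.2259, Z=-4562506.8759
→ geod (Bowring, a=6378137.000): φ=-45.96274200°, λ=-126.90680500°, h=190.6640 m

φ=-45.962742°, λ=-126.906805°, h=190.664 m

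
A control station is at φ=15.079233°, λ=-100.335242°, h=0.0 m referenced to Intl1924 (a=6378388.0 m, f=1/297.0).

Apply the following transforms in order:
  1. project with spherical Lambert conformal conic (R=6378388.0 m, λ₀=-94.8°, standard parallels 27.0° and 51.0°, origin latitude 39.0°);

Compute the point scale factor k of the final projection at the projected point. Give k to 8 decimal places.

start: φ=15.079233°, λ=-100.335242°, h=0.000 m
→ into lcc (λ₀=-94.8°): φ=15.07923300°, λ−λ₀=-5.53524200°
scale k = 1.06322459

1.06322459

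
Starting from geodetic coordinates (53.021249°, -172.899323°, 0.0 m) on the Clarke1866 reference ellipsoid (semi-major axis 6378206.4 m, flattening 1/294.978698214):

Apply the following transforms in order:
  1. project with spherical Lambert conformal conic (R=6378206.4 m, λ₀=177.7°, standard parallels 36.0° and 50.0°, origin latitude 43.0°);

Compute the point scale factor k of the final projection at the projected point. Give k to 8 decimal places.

start: φ=53.021249°, λ=-172.899323°, h=0.000 m
→ into lcc (λ₀=177.7°): φ=53.02124900°, λ−λ₀=9.40067700°
scale k = 1.00843607

1.00843607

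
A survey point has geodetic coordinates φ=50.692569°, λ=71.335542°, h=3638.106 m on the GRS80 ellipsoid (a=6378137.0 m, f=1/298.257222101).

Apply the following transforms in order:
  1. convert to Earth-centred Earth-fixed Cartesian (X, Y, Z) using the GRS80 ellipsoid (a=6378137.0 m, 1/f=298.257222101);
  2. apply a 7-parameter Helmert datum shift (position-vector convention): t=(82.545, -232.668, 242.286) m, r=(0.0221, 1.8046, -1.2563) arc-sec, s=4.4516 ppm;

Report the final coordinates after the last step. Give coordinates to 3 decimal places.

start: φ=50.692569°, λ=71.335542°, h=3638.106 m
→ ECEF (a=6378137.000, f=1/298.257222101): X=1296376.6320, Y=3837817.4079, Z=4914765.5087
→ Helmert 7p (PV): X=1296531.3223, Y=3837593.4018, Z=4915018.7425

X=1296531.322 m, Y=3837593.402 m, Z=4915018.742 m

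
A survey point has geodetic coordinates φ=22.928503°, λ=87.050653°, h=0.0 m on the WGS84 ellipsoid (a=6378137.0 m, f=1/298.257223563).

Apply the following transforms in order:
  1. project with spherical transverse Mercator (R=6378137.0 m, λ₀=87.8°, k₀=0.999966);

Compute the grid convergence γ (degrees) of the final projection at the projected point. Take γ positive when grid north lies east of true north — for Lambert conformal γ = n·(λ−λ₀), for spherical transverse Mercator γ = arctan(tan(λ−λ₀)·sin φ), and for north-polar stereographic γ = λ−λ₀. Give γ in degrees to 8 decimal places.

start: φ=22.928503°, λ=87.050653°, h=0.000 m
→ into tm (λ₀=87.8°): φ=22.92850300°, λ−λ₀=-0.74934700°
convergence γ = -0.29194635°

-0.29194635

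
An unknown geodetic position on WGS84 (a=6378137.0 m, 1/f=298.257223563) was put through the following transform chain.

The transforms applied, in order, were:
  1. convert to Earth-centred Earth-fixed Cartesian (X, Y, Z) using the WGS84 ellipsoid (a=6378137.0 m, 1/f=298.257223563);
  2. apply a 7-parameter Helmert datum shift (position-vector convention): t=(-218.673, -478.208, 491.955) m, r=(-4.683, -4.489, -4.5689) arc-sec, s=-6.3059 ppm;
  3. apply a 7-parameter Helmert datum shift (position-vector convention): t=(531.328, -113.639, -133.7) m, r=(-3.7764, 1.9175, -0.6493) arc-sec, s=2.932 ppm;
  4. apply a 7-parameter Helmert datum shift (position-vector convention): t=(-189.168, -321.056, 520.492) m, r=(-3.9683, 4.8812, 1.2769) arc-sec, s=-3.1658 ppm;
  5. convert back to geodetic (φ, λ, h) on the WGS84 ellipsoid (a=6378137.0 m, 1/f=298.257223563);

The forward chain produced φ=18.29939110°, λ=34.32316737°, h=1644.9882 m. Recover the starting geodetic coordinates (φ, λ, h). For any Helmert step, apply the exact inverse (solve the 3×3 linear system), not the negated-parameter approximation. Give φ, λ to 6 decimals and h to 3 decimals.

start: φ=18.299391°, λ=34.323167°, h=1644.988 m
→ ECEF (a=6378137.000, f=1/298.257223563): X=5004070.8460, Y=3416511.4352, Z=1990389.4592
→ Helmert⁻¹: X=5004249.9142, Y=3416774.0425, Z=1990059.4258
→ Helmert⁻¹: X=5003674.6570, Y=3416856.9750, Z=1990296.3638
→ Helmert⁻¹: X=5003892.4904, Y=3417422.3962, Z=1989785.6438
→ geod (Bowring, a=6378137.000): φ=18.29317400°, λ=34.33123200°, h=1803.3240 m

φ=18.293174°, λ=34.331232°, h=1803.324 m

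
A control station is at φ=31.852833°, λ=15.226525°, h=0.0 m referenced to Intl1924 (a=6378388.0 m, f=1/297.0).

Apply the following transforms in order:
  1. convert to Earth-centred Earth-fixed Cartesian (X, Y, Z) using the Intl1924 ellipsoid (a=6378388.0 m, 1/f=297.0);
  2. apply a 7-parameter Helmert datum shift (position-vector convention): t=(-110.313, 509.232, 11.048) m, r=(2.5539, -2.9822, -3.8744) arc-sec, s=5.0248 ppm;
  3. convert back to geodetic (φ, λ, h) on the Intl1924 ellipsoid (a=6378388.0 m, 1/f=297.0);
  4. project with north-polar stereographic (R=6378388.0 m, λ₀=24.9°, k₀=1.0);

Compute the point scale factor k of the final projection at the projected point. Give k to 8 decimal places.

1.30911194

start: φ=31.852833°, λ=15.226525°, h=0.000 m
→ ECEF (a=6378388.000, f=1/297.0): X=5232551.1822, Y=1424254.2370, Z=3346630.9004
→ Helmert 7p (PV): X=5232445.5283, Y=1424630.9018, Z=3346752.0525
→ geod (Bowring, a=6378388.000): φ=31.85377533°, λ=15.23065812°, h=61.3850 m
→ into stereo (λ₀=24.9°): φ=31.85377533°, λ−λ₀=-9.66934188°
scale k = 1.30911194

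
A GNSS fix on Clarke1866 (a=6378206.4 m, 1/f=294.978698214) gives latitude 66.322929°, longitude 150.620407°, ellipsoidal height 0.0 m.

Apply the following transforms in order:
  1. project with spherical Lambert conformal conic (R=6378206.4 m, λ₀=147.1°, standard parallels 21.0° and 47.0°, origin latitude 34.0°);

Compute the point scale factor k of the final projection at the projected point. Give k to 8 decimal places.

start: φ=66.322929°, λ=150.620407°, h=0.000 m
→ into lcc (λ₀=147.1°): φ=66.32292900°, λ−λ₀=3.52040700°
scale k = 1.18974170

1.18974170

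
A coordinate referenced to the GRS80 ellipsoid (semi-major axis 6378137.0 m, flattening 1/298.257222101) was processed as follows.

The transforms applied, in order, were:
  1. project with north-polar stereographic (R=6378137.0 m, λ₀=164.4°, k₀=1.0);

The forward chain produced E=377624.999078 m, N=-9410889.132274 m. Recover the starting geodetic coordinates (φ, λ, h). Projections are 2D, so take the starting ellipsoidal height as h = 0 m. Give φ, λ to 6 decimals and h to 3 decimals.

start: E=377624.9991, N=-9410889.1323 m
→ stereo⁻¹: φ=17.12015800°, λ=166.69784000°

φ=17.120158°, λ=166.697840°, h=0.000 m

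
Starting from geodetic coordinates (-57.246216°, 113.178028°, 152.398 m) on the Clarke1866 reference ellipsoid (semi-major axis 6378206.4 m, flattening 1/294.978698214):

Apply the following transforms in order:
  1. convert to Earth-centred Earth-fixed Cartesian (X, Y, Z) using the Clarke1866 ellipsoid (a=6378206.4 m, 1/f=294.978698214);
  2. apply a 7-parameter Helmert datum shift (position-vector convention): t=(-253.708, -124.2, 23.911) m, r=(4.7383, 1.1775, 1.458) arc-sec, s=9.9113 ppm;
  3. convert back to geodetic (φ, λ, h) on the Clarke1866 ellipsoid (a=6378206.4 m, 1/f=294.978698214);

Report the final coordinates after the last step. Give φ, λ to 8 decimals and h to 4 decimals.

start: φ=-57.246216°, λ=113.178028°, h=152.398 m
→ ECEF (a=6378206.400, f=1/294.978698214): X=-1361494.0406, Y=3179970.9378, Z=-5340712.0247
→ Helmert 7p (PV): X=-1361814.2096, Y=3179991.3192, Z=-5340660.2239
→ geod (Bowring, a=6378206.400): φ=-57.24487117°, λ=113.18277000°, h=187.1564 m

φ=-57.24487117°, λ=113.18277000°, h=187.1564 m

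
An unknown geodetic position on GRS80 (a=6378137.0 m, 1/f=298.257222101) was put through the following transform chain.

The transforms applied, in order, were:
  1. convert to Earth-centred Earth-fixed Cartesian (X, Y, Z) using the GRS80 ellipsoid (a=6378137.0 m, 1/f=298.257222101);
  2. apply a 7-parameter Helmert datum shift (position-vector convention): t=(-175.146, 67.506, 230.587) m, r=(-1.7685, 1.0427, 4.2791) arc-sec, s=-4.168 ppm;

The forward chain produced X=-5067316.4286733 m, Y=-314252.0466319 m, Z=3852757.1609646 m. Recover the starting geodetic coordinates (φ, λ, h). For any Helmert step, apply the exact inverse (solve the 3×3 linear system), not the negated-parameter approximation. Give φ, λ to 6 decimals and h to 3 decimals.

start: X=-5067316.4287, Y=-314252.0466, Z=3852757.1610 m
→ Helmert⁻¹: X=-5067188.3970, Y=-314248.7717, Z=3852514.3216
→ geod (Bowring, a=6378137.000): φ=37.37767000°, λ=-176.45126700°, h=2850.2980 m

φ=37.377670°, λ=-176.451267°, h=2850.298 m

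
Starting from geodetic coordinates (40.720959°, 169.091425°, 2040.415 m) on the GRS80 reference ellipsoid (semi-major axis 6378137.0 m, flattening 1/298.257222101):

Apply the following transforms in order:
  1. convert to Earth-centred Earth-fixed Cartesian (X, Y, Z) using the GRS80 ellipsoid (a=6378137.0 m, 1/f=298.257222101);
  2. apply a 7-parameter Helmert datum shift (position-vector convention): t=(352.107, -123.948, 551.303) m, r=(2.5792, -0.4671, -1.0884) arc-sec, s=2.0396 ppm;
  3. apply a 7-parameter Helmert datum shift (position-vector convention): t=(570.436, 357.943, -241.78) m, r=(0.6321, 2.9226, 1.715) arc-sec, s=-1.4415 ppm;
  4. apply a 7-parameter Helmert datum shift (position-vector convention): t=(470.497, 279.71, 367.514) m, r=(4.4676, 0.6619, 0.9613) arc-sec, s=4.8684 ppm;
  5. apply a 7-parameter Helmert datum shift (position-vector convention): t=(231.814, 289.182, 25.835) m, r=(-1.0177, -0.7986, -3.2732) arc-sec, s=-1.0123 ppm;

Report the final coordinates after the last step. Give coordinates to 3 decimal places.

start: φ=40.720959°, λ=169.091425°, h=2040.415 m
→ ECEF (a=6378137.000, f=1/298.257222101): X=-4754909.8515, Y=916389.3531, Z=4140318.0849
→ Helmert 7p (PV): X=-4754571.9832, Y=916240.5925, Z=4140878.5235
→ Helmert 7p (PV): X=-4753943.6389, Y=916544.9930, Z=4140700.9504
→ Helmert 7p (PV): X=-4753487.2701, Y=916717.3230, Z=4141123.7305
→ Helmert 7p (PV): X=-4753252.1301, Y=917101.4418, Z=4141122.4462

X=-4753252.130 m, Y=917101.442 m, Z=4141122.446 m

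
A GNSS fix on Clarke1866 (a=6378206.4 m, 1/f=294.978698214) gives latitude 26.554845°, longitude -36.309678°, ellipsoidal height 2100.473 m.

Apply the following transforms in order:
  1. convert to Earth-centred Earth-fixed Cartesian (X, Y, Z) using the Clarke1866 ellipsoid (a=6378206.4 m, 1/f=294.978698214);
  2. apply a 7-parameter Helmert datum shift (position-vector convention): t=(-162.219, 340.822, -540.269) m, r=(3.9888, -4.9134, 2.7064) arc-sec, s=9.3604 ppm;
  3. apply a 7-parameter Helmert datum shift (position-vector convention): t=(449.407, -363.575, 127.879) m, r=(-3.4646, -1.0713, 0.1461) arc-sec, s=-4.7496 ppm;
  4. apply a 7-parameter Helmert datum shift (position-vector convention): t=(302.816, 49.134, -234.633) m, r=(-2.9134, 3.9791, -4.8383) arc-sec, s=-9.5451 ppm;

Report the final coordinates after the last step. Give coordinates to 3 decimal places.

start: φ=26.554845°, λ=-36.309678°, h=2100.473 m
→ ECEF (a=6378206.400, f=1/294.978698214): X=4602158.6410, Y=-3381818.5858, Z=2834960.7394
→ Helmert 7p (PV): X=4602016.3416, Y=-3381503.8572, Z=2834491.2360
→ Helmert 7p (PV): X=4602431.5643, Y=-3381800.5015, Z=2834686.3525
→ Helmert 7p (PV): X=4602665.8084, Y=-3381787.0065, Z=2834383.6425

X=4602665.808 m, Y=-3381787.007 m, Z=2834383.642 m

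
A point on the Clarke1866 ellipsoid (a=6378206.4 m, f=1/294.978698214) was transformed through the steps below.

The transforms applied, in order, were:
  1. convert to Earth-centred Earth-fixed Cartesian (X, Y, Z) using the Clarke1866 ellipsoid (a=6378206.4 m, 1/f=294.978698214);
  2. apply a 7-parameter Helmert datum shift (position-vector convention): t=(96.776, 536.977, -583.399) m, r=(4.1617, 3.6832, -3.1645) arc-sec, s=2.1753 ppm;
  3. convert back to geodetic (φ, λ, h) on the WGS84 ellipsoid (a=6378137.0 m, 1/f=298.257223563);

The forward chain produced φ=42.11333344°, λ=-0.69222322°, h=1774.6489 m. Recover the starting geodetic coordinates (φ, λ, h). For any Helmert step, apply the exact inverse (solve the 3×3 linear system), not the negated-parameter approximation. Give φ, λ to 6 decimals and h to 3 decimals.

start: φ=42.113333°, λ=-0.692223°, h=1774.649 m
→ ECEF (a=6378137.000, f=1/298.257223563): X=4739536.9566, Y=-57263.8544, Z=4256140.6125
→ Helmert⁻¹: X=4739354.7431, Y=-57642.1075, Z=4256800.5440
→ geod (Bowring, a=6378206.400): φ=42.12094100°, λ=-0.69682200°, h=2122.8880 m

φ=42.120941°, λ=-0.696822°, h=2122.888 m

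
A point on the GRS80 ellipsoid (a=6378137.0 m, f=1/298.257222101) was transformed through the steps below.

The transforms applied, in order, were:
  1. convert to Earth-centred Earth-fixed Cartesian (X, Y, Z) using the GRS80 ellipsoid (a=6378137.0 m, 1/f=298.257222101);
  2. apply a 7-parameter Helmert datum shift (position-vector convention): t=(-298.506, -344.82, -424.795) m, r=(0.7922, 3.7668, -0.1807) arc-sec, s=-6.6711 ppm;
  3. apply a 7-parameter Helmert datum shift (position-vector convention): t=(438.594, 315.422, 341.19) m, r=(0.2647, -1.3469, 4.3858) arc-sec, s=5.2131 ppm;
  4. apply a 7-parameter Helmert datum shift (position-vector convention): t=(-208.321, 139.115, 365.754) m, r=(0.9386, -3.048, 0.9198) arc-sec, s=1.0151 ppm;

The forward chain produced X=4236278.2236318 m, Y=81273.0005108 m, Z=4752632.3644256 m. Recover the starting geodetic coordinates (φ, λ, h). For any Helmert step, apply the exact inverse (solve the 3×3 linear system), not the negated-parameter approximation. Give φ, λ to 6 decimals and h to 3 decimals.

φ=48.471167°, λ=1.096778°, h=756.218 m

start: X=4236278.2236, Y=81273.0005, Z=4752632.3644 m
→ Helmert⁻¹: X=4236552.8298, Y=81136.5357, Z=4752198.8131
→ Helmert⁻¹: X=4236124.8984, Y=80736.7178, Z=4751805.0860
→ Helmert⁻¹: X=4236364.8081, Y=81104.0423, Z=4752338.6367
→ geod (Bowring, a=6378137.000): φ=48.47116700°, λ=1.09677800°, h=756.2180 m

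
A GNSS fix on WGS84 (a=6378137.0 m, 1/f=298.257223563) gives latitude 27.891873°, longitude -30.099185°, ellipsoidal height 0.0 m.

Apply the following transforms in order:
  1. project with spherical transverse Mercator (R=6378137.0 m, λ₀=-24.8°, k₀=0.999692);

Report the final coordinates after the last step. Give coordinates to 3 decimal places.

start: φ=27.891873°, λ=-30.099185°, h=0.000 m
→ tm (R=6378137.0, λ₀=-24.8°): E=-521632.0408, N=3115258.0166

E=-521632.041 m, N=3115258.017 m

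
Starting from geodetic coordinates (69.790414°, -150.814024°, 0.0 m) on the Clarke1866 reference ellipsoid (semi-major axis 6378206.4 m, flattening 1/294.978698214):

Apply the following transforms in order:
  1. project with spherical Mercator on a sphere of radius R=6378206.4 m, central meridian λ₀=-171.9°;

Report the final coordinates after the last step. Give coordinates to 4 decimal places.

start: φ=69.790414°, λ=-150.814024°, h=0.000 m
→ merc (R=6378206.4, λ₀=-171.9°): E=2347305.6518, N=11000960.4165

E=2347305.6518 m, N=11000960.4165 m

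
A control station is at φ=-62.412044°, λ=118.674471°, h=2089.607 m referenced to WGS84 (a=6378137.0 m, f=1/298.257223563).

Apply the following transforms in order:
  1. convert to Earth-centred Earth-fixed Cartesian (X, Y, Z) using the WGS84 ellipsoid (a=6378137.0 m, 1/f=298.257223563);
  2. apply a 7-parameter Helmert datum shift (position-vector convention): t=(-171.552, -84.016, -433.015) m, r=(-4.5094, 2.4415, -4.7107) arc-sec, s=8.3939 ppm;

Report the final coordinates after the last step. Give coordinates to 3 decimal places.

X=-1421715.208 m, Y=2599063.355 m, Z=-5632300.561 m

start: φ=-62.412044°, λ=118.674471°, h=2089.607 m
→ ECEF (a=6378137.000, f=1/298.257223563): X=-1421524.4235, Y=2599216.2124, Z=-5631780.2748
→ Helmert 7p (PV): X=-1421715.2084, Y=2599063.3551, Z=-5632300.5611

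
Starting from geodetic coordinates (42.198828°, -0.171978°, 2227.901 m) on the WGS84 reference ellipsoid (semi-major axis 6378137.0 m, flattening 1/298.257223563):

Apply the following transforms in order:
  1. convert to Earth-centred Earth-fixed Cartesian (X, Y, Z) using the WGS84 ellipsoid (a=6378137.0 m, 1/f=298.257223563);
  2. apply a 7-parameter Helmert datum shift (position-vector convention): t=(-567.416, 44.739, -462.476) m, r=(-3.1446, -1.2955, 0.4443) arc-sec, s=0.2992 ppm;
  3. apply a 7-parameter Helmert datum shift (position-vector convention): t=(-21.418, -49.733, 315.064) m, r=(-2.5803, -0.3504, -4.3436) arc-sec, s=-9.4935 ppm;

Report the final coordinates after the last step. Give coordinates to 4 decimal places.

X=4733155.3699 m, Y=-14185.0124 m, Z=4263338.4649 m

start: φ=42.198828°, λ=-0.171978°, h=2227.901 m
→ ECEF (a=6378137.000, f=1/298.257223563): X=4733822.0084, Y=-14208.9992, Z=4263486.9070
→ Helmert 7p (PV): X=4733229.2615, Y=-14089.0689, Z=4263055.6553
→ Helmert 7p (PV): X=4733155.3699, Y=-14185.0124, Z=4263338.4649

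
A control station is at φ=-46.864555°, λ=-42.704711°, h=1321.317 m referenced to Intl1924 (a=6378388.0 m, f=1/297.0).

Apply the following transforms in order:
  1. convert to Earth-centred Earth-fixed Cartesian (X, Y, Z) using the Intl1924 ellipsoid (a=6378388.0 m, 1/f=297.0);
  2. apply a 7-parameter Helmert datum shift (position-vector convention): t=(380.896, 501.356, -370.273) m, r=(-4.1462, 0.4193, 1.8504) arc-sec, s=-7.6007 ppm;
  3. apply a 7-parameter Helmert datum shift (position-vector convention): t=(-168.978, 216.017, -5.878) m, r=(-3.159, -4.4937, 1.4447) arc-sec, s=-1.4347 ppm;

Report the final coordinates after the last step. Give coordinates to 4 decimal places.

X=3211505.0787 m, Y=-2963052.1968 m, Z=-4632698.1686 m

start: φ=-46.864555°, λ=-42.704711°, h=1321.317 m
→ ECEF (a=6378388.000, f=1/297.0): X=3211183.3202, Y=-2963683.5764, Z=-4632532.2702
→ Helmert 7p (PV): X=3211556.9789, Y=-2963224.0065, Z=-4632814.2869
→ Helmert 7p (PV): X=3211505.0787, Y=-2963052.1968, Z=-4632698.1686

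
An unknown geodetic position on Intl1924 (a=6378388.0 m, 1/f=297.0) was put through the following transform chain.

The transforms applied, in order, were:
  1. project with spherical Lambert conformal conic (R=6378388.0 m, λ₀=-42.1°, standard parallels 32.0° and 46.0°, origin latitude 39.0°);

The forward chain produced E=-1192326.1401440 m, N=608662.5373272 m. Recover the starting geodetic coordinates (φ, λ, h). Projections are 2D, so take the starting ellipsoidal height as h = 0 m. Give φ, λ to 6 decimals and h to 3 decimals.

start: E=-1192326.1401, N=608662.5373 m
→ lcc⁻¹: φ=43.61518200°, λ=-57.02499600°

φ=43.615182°, λ=-57.024996°, h=0.000 m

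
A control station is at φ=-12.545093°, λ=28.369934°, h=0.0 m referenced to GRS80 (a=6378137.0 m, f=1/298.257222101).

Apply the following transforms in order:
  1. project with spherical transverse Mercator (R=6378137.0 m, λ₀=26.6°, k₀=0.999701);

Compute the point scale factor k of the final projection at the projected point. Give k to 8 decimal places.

1.00015565

start: φ=-12.545093°, λ=28.369934°, h=0.000 m
→ into tm (λ₀=26.6°): φ=-12.54509300°, λ−λ₀=1.76993400°
scale k = 1.00015565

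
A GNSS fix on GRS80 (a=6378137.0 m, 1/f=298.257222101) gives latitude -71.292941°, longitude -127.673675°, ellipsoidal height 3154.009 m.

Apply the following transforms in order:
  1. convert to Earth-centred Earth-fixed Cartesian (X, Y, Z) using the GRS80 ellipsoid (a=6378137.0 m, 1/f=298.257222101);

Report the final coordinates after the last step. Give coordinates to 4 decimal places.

start: φ=-71.292941°, λ=-127.673675°, h=3154.009 m
→ ECEF (a=6378137.000, f=1/298.257222101): X=-1254620.8377, Y=-1624832.0354, Z=-6021831.3734

X=-1254620.8377 m, Y=-1624832.0354 m, Z=-6021831.3734 m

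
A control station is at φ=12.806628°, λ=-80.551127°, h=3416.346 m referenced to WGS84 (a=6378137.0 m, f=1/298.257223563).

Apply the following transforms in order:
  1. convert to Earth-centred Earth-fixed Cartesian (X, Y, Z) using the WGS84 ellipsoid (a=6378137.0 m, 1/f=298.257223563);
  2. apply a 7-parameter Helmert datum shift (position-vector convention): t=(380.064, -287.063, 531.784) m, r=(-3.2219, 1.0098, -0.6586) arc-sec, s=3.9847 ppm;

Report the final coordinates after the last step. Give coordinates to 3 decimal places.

X=1022121.203 m, Y=-6139678.117 m, Z=1405938.293 m

start: φ=12.806628°, λ=-80.551127°, h=3416.346 m
→ ECEF (a=6378137.000, f=1/298.257223563): X=1021749.7907, Y=-6139385.2794, Z=1405310.0123
→ Helmert 7p (PV): X=1022121.2030, Y=-6139678.1171, Z=1405938.2928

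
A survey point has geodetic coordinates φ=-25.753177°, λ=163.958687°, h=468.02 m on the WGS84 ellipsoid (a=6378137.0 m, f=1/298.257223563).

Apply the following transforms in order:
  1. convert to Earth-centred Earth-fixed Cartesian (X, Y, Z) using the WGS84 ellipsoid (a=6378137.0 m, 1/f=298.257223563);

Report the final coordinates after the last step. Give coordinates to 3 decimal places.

start: φ=-25.753177°, λ=163.958687°, h=468.020 m
→ ECEF (a=6378137.000, f=1/298.257223563): X=-5524840.1176, Y=1588534.5266, Z=-2754662.4287

X=-5524840.118 m, Y=1588534.527 m, Z=-2754662.429 m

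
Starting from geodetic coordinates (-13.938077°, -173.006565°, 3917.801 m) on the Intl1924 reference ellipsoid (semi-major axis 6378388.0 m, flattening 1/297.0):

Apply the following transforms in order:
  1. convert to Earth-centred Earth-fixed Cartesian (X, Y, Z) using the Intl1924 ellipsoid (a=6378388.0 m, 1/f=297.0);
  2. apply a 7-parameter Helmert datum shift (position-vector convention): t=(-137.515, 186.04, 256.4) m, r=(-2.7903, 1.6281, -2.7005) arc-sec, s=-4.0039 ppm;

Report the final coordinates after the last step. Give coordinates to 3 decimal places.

X=-6149637.067 m, Y=-754099.794 m, Z=-1526973.623 m

start: φ=-13.938077°, λ=-173.006565°, h=3917.801 m
→ ECEF (a=6378388.000, f=1/297.0): X=-6149502.2428, Y=-754348.7046, Z=-1527294.8820
→ Helmert 7p (PV): X=-6149637.0673, Y=-754099.7937, Z=-1526973.6229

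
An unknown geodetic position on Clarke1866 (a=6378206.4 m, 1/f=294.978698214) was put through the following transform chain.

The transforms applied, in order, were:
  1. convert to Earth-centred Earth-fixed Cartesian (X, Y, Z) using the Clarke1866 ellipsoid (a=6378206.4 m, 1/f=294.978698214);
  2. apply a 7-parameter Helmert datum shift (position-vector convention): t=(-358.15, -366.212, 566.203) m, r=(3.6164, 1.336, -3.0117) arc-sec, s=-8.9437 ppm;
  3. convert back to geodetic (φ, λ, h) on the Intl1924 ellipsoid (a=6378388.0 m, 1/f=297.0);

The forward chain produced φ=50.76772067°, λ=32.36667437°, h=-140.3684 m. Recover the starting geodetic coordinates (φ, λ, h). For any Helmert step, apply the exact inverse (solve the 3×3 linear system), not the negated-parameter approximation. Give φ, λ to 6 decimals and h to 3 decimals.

start: φ=50.767721°, λ=32.366674°, h=-140.368 m
→ ECEF (a=6378388.000, f=1/297.0): X=3414187.9994, Y=2163925.0042, Z=4917228.8513
→ Helmert⁻¹: X=3414513.2391, Y=2164446.6323, Z=4916690.7892
→ geod (Bowring, a=6378206.400): φ=50.76209600°, λ=32.37045100°, h=62.6560 m

φ=50.762096°, λ=32.370451°, h=62.656 m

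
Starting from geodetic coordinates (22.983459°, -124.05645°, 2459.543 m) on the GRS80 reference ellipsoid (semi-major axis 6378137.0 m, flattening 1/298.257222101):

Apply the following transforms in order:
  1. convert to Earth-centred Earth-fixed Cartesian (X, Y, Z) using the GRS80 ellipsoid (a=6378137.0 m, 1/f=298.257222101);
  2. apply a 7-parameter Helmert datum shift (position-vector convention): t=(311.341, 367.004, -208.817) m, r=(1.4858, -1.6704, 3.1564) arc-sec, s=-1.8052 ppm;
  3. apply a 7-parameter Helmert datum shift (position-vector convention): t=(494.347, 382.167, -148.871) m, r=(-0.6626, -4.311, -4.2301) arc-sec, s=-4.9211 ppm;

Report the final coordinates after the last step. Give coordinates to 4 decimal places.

start: φ=22.983459°, λ=-124.056450°, h=2459.543 m
→ ECEF (a=6378137.000, f=1/298.257222101): X=-3291224.9401, Y=-4869086.8323, Z=2475993.3987
→ Helmert 7p (PV): X=-3290853.1993, Y=-4868779.2385, Z=2475718.3850
→ Helmert 7p (PV): X=-3290494.2496, Y=-4868297.6700, Z=2475504.1914

X=-3290494.2496 m, Y=-4868297.6700 m, Z=2475504.1914 m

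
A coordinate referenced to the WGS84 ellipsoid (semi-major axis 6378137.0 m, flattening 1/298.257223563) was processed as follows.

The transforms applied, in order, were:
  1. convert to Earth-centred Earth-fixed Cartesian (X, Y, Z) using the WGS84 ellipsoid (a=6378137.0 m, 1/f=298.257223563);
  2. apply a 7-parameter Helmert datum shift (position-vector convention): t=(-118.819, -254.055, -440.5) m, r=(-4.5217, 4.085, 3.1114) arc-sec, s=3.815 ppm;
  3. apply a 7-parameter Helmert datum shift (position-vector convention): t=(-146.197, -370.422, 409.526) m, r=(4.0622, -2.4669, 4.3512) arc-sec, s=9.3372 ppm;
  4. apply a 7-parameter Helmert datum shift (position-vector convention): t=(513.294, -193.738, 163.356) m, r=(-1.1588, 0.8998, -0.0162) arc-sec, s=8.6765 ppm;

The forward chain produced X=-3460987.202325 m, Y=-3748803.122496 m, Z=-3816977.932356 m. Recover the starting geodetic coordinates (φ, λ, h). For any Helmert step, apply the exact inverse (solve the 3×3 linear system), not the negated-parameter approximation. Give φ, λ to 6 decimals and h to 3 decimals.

φ=-36.989415°, λ=-132.724152°, h=1069.860 m

start: X=-3460987.2023, Y=-3748803.1225, Z=-3816977.9324 m
→ Helmert⁻¹: X=-3461453.5167, Y=-3748555.6870, Z=-3817144.3288
→ Helmert⁻¹: X=-3461399.7248, Y=-3748152.4292, Z=-3817402.9955
→ Helmert⁻¹: X=-3461248.6377, Y=-3747748.1871, Z=-3817098.6400
→ geod (Bowring, a=6378137.000): φ=-36.98941500°, λ=-132.72415200°, h=1069.8600 m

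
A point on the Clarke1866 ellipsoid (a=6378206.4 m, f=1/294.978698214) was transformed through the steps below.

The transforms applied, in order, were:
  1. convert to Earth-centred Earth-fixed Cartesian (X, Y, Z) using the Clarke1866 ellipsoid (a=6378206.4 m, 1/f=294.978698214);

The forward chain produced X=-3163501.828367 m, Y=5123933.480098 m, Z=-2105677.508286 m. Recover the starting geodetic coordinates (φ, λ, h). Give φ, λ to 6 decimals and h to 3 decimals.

start: X=-3163501.8284, Y=5123933.4801, Z=-2105677.5083 m
→ geod (Bowring, a=6378206.400): φ=-19.39490500°, λ=121.69106300°, h=3526.5160 m

φ=-19.394905°, λ=121.691063°, h=3526.516 m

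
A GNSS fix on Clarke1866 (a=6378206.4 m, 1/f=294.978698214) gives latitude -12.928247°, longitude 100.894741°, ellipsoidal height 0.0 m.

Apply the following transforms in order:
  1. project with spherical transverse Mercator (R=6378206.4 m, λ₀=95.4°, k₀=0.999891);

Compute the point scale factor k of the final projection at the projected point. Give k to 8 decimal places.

start: φ=-12.928247°, λ=100.894741°, h=0.000 m
→ into tm (λ₀=95.4°): φ=-12.92824700°, λ−λ₀=5.49474100°
scale k = 1.00427415

1.00427415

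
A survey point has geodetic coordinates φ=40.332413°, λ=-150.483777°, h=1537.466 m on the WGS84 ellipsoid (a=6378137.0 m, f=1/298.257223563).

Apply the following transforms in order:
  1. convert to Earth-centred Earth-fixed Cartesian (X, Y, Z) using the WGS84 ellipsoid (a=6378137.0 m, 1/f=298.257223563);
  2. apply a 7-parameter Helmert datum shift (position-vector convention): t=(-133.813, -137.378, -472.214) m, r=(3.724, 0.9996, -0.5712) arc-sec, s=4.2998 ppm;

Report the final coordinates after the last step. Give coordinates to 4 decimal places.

start: φ=40.332413°, λ=-150.483777°, h=1537.466 m
→ ECEF (a=6378137.000, f=1/298.257223563): X=-4238015.8588, Y=-2399338.3419, Z=4107186.6897
→ Helmert 7p (PV): X=-4238154.6345, Y=-2399548.4538, Z=4106709.3552

X=-4238154.6345 m, Y=-2399548.4538 m, Z=4106709.3552 m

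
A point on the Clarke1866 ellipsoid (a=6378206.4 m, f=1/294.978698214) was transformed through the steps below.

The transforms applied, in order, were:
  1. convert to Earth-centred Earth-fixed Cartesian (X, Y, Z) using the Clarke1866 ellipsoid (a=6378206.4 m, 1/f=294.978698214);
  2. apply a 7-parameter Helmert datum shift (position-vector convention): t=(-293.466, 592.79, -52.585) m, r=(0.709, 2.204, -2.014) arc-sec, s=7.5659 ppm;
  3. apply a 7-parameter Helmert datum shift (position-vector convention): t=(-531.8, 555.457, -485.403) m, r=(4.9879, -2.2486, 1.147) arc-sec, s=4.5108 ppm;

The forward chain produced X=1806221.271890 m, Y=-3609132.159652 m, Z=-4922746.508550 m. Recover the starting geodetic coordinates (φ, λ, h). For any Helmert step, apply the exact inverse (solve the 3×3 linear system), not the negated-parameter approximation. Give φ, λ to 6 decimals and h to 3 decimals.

φ=-50.830131°, λ=-63.411387°, h=804.316 m

start: X=1806221.2719, Y=-3609132.1597, Z=-4922746.5085 m
→ Helmert⁻¹: X=1806671.1894, Y=-3609800.4088, Z=-4922171.3055
→ Helmert⁻¹: X=1807038.8299, Y=-3610365.1576, Z=-4922049.7618
→ geod (Bowring, a=6378206.400): φ=-50.83013100°, λ=-63.41138700°, h=804.3160 m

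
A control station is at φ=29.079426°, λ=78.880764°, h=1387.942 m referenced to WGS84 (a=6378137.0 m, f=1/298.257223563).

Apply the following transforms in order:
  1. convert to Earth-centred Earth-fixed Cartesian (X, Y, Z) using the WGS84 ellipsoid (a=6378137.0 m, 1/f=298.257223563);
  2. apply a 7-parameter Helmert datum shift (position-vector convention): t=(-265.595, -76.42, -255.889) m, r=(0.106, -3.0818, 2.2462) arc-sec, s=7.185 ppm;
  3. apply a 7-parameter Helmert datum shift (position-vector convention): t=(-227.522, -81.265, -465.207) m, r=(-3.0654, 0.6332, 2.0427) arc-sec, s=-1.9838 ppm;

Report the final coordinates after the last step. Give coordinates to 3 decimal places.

X=1075430.069 m, Y=5474971.573 m, Z=3081501.502 m

start: φ=29.079426°, λ=78.880764°, h=1387.942 m
→ ECEF (a=6378137.000, f=1/298.257223563): X=1076068.0225, Y=5475034.1899, Z=3082272.3437
→ Helmert 7p (PV): X=1075704.4836, Y=5475007.2424, Z=3082057.4921
→ Helmert 7p (PV): X=1075430.0685, Y=5474971.5729, Z=3081501.5022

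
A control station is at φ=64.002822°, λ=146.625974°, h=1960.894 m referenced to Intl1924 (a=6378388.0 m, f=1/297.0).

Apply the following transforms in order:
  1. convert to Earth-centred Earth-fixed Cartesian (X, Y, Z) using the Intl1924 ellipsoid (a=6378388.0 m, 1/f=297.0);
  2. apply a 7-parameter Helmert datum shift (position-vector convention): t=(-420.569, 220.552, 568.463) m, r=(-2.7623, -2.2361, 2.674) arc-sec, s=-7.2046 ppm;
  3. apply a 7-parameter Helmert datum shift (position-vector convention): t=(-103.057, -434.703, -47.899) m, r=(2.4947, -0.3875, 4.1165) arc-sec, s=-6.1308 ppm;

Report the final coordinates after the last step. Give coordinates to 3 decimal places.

X=-2342480.590 m, Y=1542348.098 m, Z=5712155.603 m

start: φ=64.002822°, λ=146.625974°, h=1960.894 m
→ ECEF (a=6378388.000, f=1/297.0): X=-2341864.7544, Y=1542652.5248, Z=5711742.9964
→ Helmert 7p (PV): X=-2342350.3700, Y=1542908.0942, Z=5712224.2617
→ Helmert 7p (PV): X=-2342480.5899, Y=1542348.0982, Z=5712155.6026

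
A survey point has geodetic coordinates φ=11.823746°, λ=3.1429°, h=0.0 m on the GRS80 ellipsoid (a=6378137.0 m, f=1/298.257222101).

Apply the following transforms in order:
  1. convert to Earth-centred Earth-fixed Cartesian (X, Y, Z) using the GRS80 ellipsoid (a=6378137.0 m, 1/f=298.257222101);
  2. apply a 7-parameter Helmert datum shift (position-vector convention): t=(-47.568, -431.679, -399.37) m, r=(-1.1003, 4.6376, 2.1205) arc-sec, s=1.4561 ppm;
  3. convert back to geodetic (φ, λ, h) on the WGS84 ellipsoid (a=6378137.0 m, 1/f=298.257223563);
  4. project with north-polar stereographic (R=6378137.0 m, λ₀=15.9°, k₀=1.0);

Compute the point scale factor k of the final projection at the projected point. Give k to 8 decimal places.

start: φ=11.823746°, λ=3.142900°, h=0.000 m
→ ECEF (a=6378137.000, f=1/298.257222101): X=6234295.5682, Y=342319.1665, Z=1298324.8941
→ Helmert 7p (PV): X=6234282.7500, Y=341959.0033, Z=1297785.4182
→ geod (Bowring, a=6378137.000): φ=11.81903283°, λ=3.13960633°, h=-142.3629 m
→ into stereo (λ₀=15.9°): φ=11.81903283°, λ−λ₀=-12.76039367°
scale k = 1.65999734

1.65999734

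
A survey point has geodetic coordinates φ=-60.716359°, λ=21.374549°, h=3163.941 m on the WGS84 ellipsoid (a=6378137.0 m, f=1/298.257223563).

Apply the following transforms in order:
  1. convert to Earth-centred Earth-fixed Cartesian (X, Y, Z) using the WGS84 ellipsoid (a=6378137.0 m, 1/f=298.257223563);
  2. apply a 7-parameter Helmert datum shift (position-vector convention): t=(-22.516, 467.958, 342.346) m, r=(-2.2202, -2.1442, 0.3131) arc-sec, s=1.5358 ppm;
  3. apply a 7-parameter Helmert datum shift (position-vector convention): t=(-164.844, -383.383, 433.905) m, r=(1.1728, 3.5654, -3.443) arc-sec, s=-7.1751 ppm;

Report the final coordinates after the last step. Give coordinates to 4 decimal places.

X=2913818.6479 m, Y=1140513.8896 m, Z=-5541929.7273 m

start: φ=-60.716359°, λ=21.374549°, h=3163.941 m
→ ECEF (a=6378137.000, f=1/298.257223563): X=2914043.3116, Y=1140508.1157, Z=-5542711.3652
→ Helmert 7p (PV): X=2914081.1584, Y=1140922.5877, Z=-5542359.5153
→ Helmert 7p (PV): X=2913818.6479, Y=1140513.8896, Z=-5541929.7273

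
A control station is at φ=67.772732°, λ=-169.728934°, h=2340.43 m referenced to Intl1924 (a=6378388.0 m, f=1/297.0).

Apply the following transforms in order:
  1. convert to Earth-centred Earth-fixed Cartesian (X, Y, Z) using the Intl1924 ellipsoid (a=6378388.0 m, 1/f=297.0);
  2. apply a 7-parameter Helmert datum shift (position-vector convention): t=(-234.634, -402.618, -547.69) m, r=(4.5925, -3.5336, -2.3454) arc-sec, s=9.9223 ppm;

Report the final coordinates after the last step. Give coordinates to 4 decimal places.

start: φ=67.772732°, λ=-169.728934°, h=2340.430 m
→ ECEF (a=6378388.000, f=1/297.0): X=-2381899.6195, Y=-431622.0682, Z=5883852.9973
→ Helmert 7p (PV): X=-2382263.5949, Y=-432132.8902, Z=5883313.2728

X=-2382263.5949 m, Y=-432132.8902 m, Z=5883313.2728 m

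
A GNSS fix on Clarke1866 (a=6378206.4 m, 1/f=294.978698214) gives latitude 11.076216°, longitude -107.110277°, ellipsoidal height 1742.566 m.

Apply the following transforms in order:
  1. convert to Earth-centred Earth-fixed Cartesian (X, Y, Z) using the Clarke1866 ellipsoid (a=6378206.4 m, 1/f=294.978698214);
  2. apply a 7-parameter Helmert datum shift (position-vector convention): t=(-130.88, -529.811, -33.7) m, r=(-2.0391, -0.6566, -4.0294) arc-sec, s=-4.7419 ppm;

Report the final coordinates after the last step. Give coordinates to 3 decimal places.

X=-1842564.145 m, Y=-5985192.288 m, Z=1217553.307 m

start: φ=11.076216°, λ=-107.110277°, h=1742.566 m
→ ECEF (a=6378206.400, f=1/294.978698214): X=-1842321.2132, Y=-5984738.8824, Z=1217539.4817
→ Helmert 7p (PV): X=-1842564.1447, Y=-5985192.2883, Z=1217553.3075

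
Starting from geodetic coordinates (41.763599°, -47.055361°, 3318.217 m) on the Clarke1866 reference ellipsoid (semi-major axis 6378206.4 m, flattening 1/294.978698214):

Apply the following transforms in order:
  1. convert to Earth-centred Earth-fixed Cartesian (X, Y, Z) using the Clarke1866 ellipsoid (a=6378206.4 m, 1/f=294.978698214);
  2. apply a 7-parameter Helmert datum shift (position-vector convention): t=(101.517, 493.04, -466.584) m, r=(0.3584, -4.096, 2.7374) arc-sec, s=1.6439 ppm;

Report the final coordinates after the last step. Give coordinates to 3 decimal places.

X=3247876.434 m, Y=-3489077.696 m, Z=4227663.395 m

start: φ=41.763599°, λ=-47.055361°, h=3318.217 m
→ ECEF (a=6378206.400, f=1/294.978698214): X=3247807.2269, Y=-3489600.7560, Z=4228064.5972
→ Helmert 7p (PV): X=3247876.4337, Y=-3489077.6964, Z=4227663.3952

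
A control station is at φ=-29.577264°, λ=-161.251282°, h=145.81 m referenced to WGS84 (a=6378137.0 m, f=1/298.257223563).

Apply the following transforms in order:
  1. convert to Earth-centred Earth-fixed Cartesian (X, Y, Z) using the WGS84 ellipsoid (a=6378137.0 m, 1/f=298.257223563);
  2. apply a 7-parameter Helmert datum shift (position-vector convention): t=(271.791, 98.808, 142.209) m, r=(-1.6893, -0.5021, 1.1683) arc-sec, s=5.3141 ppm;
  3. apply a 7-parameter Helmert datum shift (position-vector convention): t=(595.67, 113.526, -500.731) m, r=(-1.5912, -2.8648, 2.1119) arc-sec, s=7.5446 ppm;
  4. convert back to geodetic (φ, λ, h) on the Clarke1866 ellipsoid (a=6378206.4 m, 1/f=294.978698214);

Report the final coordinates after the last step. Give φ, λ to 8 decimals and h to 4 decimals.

φ=-29.58647180°, λ=-161.24891214°, h=-380.3313 m

start: φ=-29.577264°, λ=-161.251282°, h=145.810 m
→ ECEF (a=6378137.000, f=1/298.257223563): X=-5257077.3058, Y=-1784406.0997, Z=-3129777.8501
→ Helmert 7p (PV): X=-5256815.7257, Y=-1784372.1838, Z=-3129650.4559
→ Helmert 7p (PV): X=-5256197.9785, Y=-1784350.0874, Z=-3130234.0456
→ geod (Bowring, a=6378206.400): φ=-29.58647180°, λ=-161.24891214°, h=-380.3313 m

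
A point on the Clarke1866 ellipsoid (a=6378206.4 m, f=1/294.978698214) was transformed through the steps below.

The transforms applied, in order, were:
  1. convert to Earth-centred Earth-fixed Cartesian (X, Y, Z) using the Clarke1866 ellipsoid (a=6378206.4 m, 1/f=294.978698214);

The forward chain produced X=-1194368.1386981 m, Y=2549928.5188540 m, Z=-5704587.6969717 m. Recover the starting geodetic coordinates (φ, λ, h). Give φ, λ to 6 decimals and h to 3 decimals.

φ=-63.883148°, λ=115.098053°, h=877.370 m

start: X=-1194368.1387, Y=2549928.5189, Z=-5704587.6970 m
→ geod (Bowring, a=6378206.400): φ=-63.88314800°, λ=115.09805300°, h=877.3700 m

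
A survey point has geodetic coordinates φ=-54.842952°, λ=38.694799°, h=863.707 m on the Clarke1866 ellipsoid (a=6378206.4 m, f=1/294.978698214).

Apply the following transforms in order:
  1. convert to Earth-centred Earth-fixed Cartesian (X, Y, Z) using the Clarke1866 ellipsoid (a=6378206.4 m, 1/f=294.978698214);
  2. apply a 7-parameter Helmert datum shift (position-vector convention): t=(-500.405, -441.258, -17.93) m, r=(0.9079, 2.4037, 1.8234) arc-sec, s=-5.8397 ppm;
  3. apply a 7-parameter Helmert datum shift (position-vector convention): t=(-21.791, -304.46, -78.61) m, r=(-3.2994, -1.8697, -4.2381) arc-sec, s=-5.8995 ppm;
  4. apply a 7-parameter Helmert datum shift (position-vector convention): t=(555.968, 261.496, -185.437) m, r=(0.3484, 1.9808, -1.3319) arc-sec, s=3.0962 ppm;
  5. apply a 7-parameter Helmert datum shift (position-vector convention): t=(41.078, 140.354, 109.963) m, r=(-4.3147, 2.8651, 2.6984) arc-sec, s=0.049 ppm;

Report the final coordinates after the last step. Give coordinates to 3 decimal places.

start: φ=-54.842952°, λ=38.694799°, h=863.707 m
→ ECEF (a=6378206.400, f=1/294.978698214): X=2873386.9789, Y=2301588.8427, Z=-5191840.0016
→ Helmert 7p (PV): X=2872788.9455, Y=2301182.3974, Z=-5191850.9669
→ Helmert 7p (PV): X=2872844.5499, Y=2300722.2870, Z=-5191909.7165
→ Helmert 7p (PV): X=2873374.4101, Y=2300981.1254, Z=-5192134.9311
→ Helmert 7p (PV): X=2873313.4062, Y=2301050.5719, Z=-5192113.2673

X=2873313.406 m, Y=2301050.572 m, Z=-5192113.267 m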